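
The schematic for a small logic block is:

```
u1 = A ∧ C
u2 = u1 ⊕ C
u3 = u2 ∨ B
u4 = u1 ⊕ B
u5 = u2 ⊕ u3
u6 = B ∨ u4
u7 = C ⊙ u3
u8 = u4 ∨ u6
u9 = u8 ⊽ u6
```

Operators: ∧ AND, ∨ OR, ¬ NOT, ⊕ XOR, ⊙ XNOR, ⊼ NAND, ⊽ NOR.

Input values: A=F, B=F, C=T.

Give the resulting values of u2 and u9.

u2 = T; u9 = T

u1 = A AND C = F AND T = F
u2 = u1 XOR C = F XOR T = T
u4 = u1 XOR B = F XOR F = F
u6 = B OR u4 = F OR F = F
u8 = u4 OR u6 = F OR F = F
u9 = u8 NOR u6 = F NOR F = T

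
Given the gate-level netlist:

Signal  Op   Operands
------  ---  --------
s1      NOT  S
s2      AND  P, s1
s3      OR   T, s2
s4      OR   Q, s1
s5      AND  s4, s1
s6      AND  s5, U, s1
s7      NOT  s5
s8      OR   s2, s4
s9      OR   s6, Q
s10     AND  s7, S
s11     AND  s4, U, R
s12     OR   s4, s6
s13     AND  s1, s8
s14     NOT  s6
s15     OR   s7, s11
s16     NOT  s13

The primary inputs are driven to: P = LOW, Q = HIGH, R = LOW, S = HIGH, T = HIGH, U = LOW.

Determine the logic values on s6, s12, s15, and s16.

s6 = LOW; s12 = HIGH; s15 = HIGH; s16 = HIGH

s1 = NOT S = NOT HIGH = LOW
s2 = P AND s1 = LOW AND LOW = LOW
s4 = Q OR s1 = HIGH OR LOW = HIGH
s5 = s4 AND s1 = HIGH AND LOW = LOW
s6 = s5 AND U AND s1 = LOW AND LOW AND LOW = LOW
s7 = NOT s5 = NOT LOW = HIGH
s8 = s2 OR s4 = LOW OR HIGH = HIGH
s11 = s4 AND U AND R = HIGH AND LOW AND LOW = LOW
s12 = s4 OR s6 = HIGH OR LOW = HIGH
s13 = s1 AND s8 = LOW AND HIGH = LOW
s15 = s7 OR s11 = HIGH OR LOW = HIGH
s16 = NOT s13 = NOT LOW = HIGH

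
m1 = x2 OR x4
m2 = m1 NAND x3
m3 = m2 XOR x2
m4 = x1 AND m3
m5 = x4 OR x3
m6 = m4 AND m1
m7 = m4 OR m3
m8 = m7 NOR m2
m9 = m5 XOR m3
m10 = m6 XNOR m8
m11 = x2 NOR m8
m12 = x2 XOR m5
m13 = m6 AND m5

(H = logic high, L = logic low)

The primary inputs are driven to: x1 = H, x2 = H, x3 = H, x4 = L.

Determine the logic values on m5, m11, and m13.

m1 = x2 OR x4 = H OR L = H
m2 = m1 NAND x3 = H NAND H = L
m3 = m2 XOR x2 = L XOR H = H
m4 = x1 AND m3 = H AND H = H
m5 = x4 OR x3 = L OR H = H
m6 = m4 AND m1 = H AND H = H
m7 = m4 OR m3 = H OR H = H
m8 = m7 NOR m2 = H NOR L = L
m11 = x2 NOR m8 = H NOR L = L
m13 = m6 AND m5 = H AND H = H

m5 = H; m11 = L; m13 = H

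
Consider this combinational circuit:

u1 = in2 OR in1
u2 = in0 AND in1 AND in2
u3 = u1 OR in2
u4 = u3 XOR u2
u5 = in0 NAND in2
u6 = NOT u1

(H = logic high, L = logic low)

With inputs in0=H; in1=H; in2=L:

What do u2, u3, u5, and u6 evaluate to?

u1 = in2 OR in1 = L OR H = H
u2 = in0 AND in1 AND in2 = H AND H AND L = L
u3 = u1 OR in2 = H OR L = H
u5 = in0 NAND in2 = H NAND L = H
u6 = NOT u1 = NOT H = L

u2 = L, u3 = H, u5 = H, u6 = L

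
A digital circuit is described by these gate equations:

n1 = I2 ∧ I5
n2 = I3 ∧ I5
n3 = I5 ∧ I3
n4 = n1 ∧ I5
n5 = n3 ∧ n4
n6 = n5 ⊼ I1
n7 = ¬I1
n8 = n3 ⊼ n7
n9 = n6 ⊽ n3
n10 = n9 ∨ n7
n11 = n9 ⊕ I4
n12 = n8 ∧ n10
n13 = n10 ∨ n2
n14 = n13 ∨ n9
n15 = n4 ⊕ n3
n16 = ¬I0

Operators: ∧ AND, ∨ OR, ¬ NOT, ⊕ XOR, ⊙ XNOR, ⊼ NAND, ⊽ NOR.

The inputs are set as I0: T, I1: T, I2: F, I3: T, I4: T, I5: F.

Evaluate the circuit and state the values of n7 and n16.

n7 = F, n16 = F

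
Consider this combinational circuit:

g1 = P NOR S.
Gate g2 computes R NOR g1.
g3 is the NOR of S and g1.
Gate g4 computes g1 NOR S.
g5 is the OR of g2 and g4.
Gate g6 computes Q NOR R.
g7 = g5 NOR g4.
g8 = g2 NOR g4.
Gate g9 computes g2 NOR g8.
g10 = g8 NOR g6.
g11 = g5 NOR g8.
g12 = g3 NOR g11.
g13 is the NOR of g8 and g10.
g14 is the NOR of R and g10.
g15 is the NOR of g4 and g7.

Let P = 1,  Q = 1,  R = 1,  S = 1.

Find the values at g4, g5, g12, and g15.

g4 = 0  g5 = 0  g12 = 1  g15 = 0

g1 = P NOR S = 1 NOR 1 = 0
g2 = R NOR g1 = 1 NOR 0 = 0
g3 = S NOR g1 = 1 NOR 0 = 0
g4 = g1 NOR S = 0 NOR 1 = 0
g5 = g2 OR g4 = 0 OR 0 = 0
g7 = g5 NOR g4 = 0 NOR 0 = 1
g8 = g2 NOR g4 = 0 NOR 0 = 1
g11 = g5 NOR g8 = 0 NOR 1 = 0
g12 = g3 NOR g11 = 0 NOR 0 = 1
g15 = g4 NOR g7 = 0 NOR 1 = 0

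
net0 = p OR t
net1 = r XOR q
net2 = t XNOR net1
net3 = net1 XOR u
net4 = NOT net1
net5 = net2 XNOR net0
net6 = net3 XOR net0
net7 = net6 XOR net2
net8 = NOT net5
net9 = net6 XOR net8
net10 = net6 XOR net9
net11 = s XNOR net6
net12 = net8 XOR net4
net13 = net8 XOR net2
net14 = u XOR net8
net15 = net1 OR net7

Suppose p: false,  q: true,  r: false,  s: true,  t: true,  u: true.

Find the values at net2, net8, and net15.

net2 = true, net8 = false, net15 = true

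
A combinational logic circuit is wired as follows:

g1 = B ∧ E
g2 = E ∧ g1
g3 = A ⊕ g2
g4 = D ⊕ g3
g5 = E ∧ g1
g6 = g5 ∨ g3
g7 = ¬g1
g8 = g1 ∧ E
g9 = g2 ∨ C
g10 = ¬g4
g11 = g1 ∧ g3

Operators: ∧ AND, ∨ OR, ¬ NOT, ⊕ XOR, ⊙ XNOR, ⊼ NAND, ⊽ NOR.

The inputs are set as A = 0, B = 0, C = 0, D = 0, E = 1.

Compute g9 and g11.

g9 = 0, g11 = 0

g1 = B AND E = 0 AND 1 = 0
g2 = E AND g1 = 1 AND 0 = 0
g3 = A XOR g2 = 0 XOR 0 = 0
g9 = g2 OR C = 0 OR 0 = 0
g11 = g1 AND g3 = 0 AND 0 = 0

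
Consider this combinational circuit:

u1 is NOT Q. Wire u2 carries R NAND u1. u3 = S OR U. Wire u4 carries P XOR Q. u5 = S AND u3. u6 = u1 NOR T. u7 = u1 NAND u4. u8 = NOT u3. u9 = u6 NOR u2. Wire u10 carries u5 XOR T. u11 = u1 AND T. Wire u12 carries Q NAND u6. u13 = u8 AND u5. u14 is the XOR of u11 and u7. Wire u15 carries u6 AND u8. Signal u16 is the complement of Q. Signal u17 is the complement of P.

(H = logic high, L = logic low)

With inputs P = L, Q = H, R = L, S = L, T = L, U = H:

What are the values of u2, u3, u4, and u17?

u2 = H  u3 = H  u4 = H  u17 = H

u1 = NOT Q = NOT H = L
u2 = R NAND u1 = L NAND L = H
u3 = S OR U = L OR H = H
u4 = P XOR Q = L XOR H = H
u17 = NOT P = NOT L = H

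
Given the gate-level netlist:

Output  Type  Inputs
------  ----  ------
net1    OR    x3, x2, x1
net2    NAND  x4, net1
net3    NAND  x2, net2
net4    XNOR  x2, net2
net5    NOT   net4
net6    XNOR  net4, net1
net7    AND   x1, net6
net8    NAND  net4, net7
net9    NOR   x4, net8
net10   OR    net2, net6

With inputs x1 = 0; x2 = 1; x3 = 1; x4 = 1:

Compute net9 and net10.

net1 = x3 OR x2 OR x1 = 1 OR 1 OR 0 = 1
net2 = x4 NAND net1 = 1 NAND 1 = 0
net4 = x2 XNOR net2 = 1 XNOR 0 = 0
net6 = net4 XNOR net1 = 0 XNOR 1 = 0
net7 = x1 AND net6 = 0 AND 0 = 0
net8 = net4 NAND net7 = 0 NAND 0 = 1
net9 = x4 NOR net8 = 1 NOR 1 = 0
net10 = net2 OR net6 = 0 OR 0 = 0

net9 = 0, net10 = 0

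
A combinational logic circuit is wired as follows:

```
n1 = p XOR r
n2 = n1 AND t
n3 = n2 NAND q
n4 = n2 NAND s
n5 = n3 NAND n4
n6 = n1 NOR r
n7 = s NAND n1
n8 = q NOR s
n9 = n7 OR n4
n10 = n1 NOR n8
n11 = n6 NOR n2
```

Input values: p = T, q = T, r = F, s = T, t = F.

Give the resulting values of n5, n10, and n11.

n1 = p XOR r = T XOR F = T
n2 = n1 AND t = T AND F = F
n3 = n2 NAND q = F NAND T = T
n4 = n2 NAND s = F NAND T = T
n5 = n3 NAND n4 = T NAND T = F
n6 = n1 NOR r = T NOR F = F
n8 = q NOR s = T NOR T = F
n10 = n1 NOR n8 = T NOR F = F
n11 = n6 NOR n2 = F NOR F = T

n5 = F, n10 = F, n11 = T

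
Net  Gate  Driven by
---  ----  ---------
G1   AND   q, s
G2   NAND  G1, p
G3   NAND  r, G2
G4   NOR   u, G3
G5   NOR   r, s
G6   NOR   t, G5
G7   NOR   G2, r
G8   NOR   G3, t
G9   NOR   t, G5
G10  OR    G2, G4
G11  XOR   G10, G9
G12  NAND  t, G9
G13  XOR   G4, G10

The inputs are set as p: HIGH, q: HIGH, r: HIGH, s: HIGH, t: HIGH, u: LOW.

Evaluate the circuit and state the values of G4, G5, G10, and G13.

G1 = q AND s = HIGH AND HIGH = HIGH
G2 = G1 NAND p = HIGH NAND HIGH = LOW
G3 = r NAND G2 = HIGH NAND LOW = HIGH
G4 = u NOR G3 = LOW NOR HIGH = LOW
G5 = r NOR s = HIGH NOR HIGH = LOW
G10 = G2 OR G4 = LOW OR LOW = LOW
G13 = G4 XOR G10 = LOW XOR LOW = LOW

G4 = LOW, G5 = LOW, G10 = LOW, G13 = LOW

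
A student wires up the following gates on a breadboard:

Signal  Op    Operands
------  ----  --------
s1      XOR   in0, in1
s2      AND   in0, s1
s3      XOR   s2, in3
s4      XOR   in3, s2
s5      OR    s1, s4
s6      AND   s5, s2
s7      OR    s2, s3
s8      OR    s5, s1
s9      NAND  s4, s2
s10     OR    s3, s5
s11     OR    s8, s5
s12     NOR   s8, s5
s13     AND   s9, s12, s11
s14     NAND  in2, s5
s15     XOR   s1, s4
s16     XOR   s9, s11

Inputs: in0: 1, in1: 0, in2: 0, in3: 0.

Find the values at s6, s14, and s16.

s1 = in0 XOR in1 = 1 XOR 0 = 1
s2 = in0 AND s1 = 1 AND 1 = 1
s4 = in3 XOR s2 = 0 XOR 1 = 1
s5 = s1 OR s4 = 1 OR 1 = 1
s6 = s5 AND s2 = 1 AND 1 = 1
s8 = s5 OR s1 = 1 OR 1 = 1
s9 = s4 NAND s2 = 1 NAND 1 = 0
s11 = s8 OR s5 = 1 OR 1 = 1
s14 = in2 NAND s5 = 0 NAND 1 = 1
s16 = s9 XOR s11 = 0 XOR 1 = 1

s6 = 1, s14 = 1, s16 = 1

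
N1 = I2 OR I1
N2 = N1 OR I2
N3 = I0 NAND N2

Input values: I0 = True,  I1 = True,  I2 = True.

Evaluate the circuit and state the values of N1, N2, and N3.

N1 = True  N2 = True  N3 = False

N1 = I2 OR I1 = True OR True = True
N2 = N1 OR I2 = True OR True = True
N3 = I0 NAND N2 = True NAND True = False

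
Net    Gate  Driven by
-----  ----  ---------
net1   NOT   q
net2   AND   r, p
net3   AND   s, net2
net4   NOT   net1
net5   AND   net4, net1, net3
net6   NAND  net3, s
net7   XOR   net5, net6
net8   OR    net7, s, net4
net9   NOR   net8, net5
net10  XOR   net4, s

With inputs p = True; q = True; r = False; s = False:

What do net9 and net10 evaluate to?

net1 = NOT q = NOT True = False
net2 = r AND p = False AND True = False
net3 = s AND net2 = False AND False = False
net4 = NOT net1 = NOT False = True
net5 = net4 AND net1 AND net3 = True AND False AND False = False
net6 = net3 NAND s = False NAND False = True
net7 = net5 XOR net6 = False XOR True = True
net8 = net7 OR s OR net4 = True OR False OR True = True
net9 = net8 NOR net5 = True NOR False = False
net10 = net4 XOR s = True XOR False = True

net9 = False, net10 = True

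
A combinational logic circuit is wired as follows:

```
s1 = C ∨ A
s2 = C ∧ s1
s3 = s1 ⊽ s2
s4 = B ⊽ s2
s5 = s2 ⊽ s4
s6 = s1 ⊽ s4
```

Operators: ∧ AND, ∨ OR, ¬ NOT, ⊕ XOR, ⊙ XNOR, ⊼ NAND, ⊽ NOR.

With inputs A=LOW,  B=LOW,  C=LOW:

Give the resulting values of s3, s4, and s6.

s3 = HIGH, s4 = HIGH, s6 = LOW

s1 = C OR A = LOW OR LOW = LOW
s2 = C AND s1 = LOW AND LOW = LOW
s3 = s1 NOR s2 = LOW NOR LOW = HIGH
s4 = B NOR s2 = LOW NOR LOW = HIGH
s6 = s1 NOR s4 = LOW NOR HIGH = LOW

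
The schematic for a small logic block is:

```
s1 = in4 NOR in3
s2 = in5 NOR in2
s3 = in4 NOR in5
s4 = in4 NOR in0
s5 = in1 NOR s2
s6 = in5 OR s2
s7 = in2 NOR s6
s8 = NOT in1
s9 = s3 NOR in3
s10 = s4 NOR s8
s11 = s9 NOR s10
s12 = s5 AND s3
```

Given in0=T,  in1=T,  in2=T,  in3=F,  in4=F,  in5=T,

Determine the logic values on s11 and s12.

s2 = in5 NOR in2 = T NOR T = F
s3 = in4 NOR in5 = F NOR T = F
s4 = in4 NOR in0 = F NOR T = F
s5 = in1 NOR s2 = T NOR F = F
s8 = NOT in1 = NOT T = F
s9 = s3 NOR in3 = F NOR F = T
s10 = s4 NOR s8 = F NOR F = T
s11 = s9 NOR s10 = T NOR T = F
s12 = s5 AND s3 = F AND F = F

s11 = F  s12 = F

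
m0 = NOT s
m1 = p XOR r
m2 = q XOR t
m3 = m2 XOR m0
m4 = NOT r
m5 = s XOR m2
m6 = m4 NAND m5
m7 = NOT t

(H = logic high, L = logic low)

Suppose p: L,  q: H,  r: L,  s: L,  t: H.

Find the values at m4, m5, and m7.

m4 = H; m5 = L; m7 = L

m2 = q XOR t = H XOR H = L
m4 = NOT r = NOT L = H
m5 = s XOR m2 = L XOR L = L
m7 = NOT t = NOT H = L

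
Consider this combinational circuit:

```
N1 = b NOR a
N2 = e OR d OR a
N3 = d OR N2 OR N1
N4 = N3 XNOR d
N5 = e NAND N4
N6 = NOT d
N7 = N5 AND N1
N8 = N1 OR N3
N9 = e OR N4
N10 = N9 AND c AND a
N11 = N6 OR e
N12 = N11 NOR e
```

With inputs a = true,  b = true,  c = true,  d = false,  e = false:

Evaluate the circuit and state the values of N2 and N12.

N2 = true  N12 = false

N2 = e OR d OR a = false OR false OR true = true
N6 = NOT d = NOT false = true
N11 = N6 OR e = true OR false = true
N12 = N11 NOR e = true NOR false = false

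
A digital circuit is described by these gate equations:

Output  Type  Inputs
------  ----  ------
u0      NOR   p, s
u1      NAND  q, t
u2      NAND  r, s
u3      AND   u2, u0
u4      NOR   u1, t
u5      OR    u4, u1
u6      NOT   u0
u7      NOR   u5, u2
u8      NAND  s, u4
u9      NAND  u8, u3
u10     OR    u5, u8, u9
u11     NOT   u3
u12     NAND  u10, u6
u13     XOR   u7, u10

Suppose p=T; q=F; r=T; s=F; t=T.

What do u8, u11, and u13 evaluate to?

u8 = T; u11 = T; u13 = T

u0 = p NOR s = T NOR F = F
u1 = q NAND t = F NAND T = T
u2 = r NAND s = T NAND F = T
u3 = u2 AND u0 = T AND F = F
u4 = u1 NOR t = T NOR T = F
u5 = u4 OR u1 = F OR T = T
u7 = u5 NOR u2 = T NOR T = F
u8 = s NAND u4 = F NAND F = T
u9 = u8 NAND u3 = T NAND F = T
u10 = u5 OR u8 OR u9 = T OR T OR T = T
u11 = NOT u3 = NOT F = T
u13 = u7 XOR u10 = F XOR T = T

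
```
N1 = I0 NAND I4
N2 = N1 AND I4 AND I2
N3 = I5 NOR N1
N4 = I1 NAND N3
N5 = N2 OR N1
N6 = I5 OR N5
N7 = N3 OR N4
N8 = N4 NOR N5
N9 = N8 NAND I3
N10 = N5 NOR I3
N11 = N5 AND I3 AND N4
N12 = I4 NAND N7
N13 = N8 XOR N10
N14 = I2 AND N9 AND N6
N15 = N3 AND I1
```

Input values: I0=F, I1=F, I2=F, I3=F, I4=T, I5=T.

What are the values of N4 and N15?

N1 = I0 NAND I4 = F NAND T = T
N3 = I5 NOR N1 = T NOR T = F
N4 = I1 NAND N3 = F NAND F = T
N15 = N3 AND I1 = F AND F = F

N4 = T, N15 = F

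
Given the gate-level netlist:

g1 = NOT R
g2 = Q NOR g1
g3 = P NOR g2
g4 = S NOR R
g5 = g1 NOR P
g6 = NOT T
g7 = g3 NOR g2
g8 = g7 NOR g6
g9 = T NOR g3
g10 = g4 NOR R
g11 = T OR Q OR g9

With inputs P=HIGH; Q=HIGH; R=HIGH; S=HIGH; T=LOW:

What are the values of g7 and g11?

g7 = HIGH, g11 = HIGH

g1 = NOT R = NOT HIGH = LOW
g2 = Q NOR g1 = HIGH NOR LOW = LOW
g3 = P NOR g2 = HIGH NOR LOW = LOW
g7 = g3 NOR g2 = LOW NOR LOW = HIGH
g9 = T NOR g3 = LOW NOR LOW = HIGH
g11 = T OR Q OR g9 = LOW OR HIGH OR HIGH = HIGH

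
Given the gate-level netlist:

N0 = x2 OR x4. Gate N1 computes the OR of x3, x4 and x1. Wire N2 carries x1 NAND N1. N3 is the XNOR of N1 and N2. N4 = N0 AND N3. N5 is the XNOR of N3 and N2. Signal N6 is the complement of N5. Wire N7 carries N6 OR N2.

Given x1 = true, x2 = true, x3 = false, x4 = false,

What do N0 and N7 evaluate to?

N0 = x2 OR x4 = true OR false = true
N1 = x3 OR x4 OR x1 = false OR false OR true = true
N2 = x1 NAND N1 = true NAND true = false
N3 = N1 XNOR N2 = true XNOR false = false
N5 = N3 XNOR N2 = false XNOR false = true
N6 = NOT N5 = NOT true = false
N7 = N6 OR N2 = false OR false = false

N0 = true, N7 = false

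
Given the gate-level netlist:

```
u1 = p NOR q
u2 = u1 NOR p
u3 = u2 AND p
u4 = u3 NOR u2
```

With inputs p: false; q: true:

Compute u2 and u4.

u2 = true, u4 = false

u1 = p NOR q = false NOR true = false
u2 = u1 NOR p = false NOR false = true
u3 = u2 AND p = true AND false = false
u4 = u3 NOR u2 = false NOR true = false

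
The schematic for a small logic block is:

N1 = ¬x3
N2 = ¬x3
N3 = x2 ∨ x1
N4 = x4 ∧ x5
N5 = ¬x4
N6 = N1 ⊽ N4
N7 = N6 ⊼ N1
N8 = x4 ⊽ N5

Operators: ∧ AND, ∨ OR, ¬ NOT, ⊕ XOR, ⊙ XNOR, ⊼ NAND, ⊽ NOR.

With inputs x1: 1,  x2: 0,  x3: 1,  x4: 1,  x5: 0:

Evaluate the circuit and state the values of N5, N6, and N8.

N1 = NOT x3 = NOT 1 = 0
N4 = x4 AND x5 = 1 AND 0 = 0
N5 = NOT x4 = NOT 1 = 0
N6 = N1 NOR N4 = 0 NOR 0 = 1
N8 = x4 NOR N5 = 1 NOR 0 = 0

N5 = 0, N6 = 1, N8 = 0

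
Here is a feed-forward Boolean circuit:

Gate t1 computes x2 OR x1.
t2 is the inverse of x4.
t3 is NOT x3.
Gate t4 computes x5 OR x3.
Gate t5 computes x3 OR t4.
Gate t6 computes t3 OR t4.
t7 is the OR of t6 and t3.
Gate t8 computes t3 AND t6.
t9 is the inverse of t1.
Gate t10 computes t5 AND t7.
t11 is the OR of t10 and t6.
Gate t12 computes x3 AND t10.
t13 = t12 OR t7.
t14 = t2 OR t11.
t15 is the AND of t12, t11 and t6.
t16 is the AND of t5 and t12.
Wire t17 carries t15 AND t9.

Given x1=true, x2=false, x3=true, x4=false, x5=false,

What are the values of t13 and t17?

t13 = true  t17 = false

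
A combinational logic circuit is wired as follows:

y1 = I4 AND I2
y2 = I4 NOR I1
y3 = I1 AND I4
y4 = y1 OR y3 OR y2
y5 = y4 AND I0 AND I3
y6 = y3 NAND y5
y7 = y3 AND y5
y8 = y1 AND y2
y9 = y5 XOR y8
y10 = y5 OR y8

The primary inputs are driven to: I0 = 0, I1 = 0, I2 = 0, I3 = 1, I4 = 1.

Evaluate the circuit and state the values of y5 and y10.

y1 = I4 AND I2 = 1 AND 0 = 0
y2 = I4 NOR I1 = 1 NOR 0 = 0
y3 = I1 AND I4 = 0 AND 1 = 0
y4 = y1 OR y3 OR y2 = 0 OR 0 OR 0 = 0
y5 = y4 AND I0 AND I3 = 0 AND 0 AND 1 = 0
y8 = y1 AND y2 = 0 AND 0 = 0
y10 = y5 OR y8 = 0 OR 0 = 0

y5 = 0  y10 = 0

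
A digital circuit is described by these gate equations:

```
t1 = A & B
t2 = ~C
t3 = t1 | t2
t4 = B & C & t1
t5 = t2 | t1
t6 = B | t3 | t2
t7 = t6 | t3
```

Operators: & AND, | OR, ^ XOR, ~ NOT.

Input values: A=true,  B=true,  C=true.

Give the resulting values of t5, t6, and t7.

t5 = true; t6 = true; t7 = true

t1 = A AND B = true AND true = true
t2 = NOT C = NOT true = false
t3 = t1 OR t2 = true OR false = true
t5 = t2 OR t1 = false OR true = true
t6 = B OR t3 OR t2 = true OR true OR false = true
t7 = t6 OR t3 = true OR true = true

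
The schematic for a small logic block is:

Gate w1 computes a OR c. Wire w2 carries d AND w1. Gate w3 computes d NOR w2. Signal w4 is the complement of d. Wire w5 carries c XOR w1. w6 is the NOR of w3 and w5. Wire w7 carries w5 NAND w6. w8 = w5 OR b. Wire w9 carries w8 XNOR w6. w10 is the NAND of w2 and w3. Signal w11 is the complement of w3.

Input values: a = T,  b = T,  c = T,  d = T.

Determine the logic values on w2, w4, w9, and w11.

w1 = a OR c = T OR T = T
w2 = d AND w1 = T AND T = T
w3 = d NOR w2 = T NOR T = F
w4 = NOT d = NOT T = F
w5 = c XOR w1 = T XOR T = F
w6 = w3 NOR w5 = F NOR F = T
w8 = w5 OR b = F OR T = T
w9 = w8 XNOR w6 = T XNOR T = T
w11 = NOT w3 = NOT F = T

w2 = T, w4 = F, w9 = T, w11 = T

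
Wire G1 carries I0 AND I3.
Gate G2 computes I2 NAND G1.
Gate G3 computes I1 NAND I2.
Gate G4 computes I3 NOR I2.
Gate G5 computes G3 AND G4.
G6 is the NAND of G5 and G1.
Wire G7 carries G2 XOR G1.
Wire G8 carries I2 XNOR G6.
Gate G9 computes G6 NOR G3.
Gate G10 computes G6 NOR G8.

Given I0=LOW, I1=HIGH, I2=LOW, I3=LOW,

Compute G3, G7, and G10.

G1 = I0 AND I3 = LOW AND LOW = LOW
G2 = I2 NAND G1 = LOW NAND LOW = HIGH
G3 = I1 NAND I2 = HIGH NAND LOW = HIGH
G4 = I3 NOR I2 = LOW NOR LOW = HIGH
G5 = G3 AND G4 = HIGH AND HIGH = HIGH
G6 = G5 NAND G1 = HIGH NAND LOW = HIGH
G7 = G2 XOR G1 = HIGH XOR LOW = HIGH
G8 = I2 XNOR G6 = LOW XNOR HIGH = LOW
G10 = G6 NOR G8 = HIGH NOR LOW = LOW

G3 = HIGH  G7 = HIGH  G10 = LOW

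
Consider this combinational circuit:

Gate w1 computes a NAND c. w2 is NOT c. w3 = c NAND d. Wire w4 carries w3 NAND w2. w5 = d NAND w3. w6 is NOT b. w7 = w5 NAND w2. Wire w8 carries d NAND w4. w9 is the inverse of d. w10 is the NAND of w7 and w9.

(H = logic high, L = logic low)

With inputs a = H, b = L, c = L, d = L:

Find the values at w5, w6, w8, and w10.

w5 = H, w6 = H, w8 = H, w10 = H

w2 = NOT c = NOT L = H
w3 = c NAND d = L NAND L = H
w4 = w3 NAND w2 = H NAND H = L
w5 = d NAND w3 = L NAND H = H
w6 = NOT b = NOT L = H
w7 = w5 NAND w2 = H NAND H = L
w8 = d NAND w4 = L NAND L = H
w9 = NOT d = NOT L = H
w10 = w7 NAND w9 = L NAND H = H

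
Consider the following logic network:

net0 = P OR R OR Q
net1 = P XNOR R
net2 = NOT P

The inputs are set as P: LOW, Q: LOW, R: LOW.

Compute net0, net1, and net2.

net0 = P OR R OR Q = LOW OR LOW OR LOW = LOW
net1 = P XNOR R = LOW XNOR LOW = HIGH
net2 = NOT P = NOT LOW = HIGH

net0 = LOW, net1 = HIGH, net2 = HIGH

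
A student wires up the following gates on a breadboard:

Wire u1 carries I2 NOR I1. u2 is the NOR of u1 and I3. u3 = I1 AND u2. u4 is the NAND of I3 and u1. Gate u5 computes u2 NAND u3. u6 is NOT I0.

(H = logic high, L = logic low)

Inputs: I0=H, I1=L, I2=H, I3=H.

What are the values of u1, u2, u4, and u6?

u1 = L  u2 = L  u4 = H  u6 = L

u1 = I2 NOR I1 = H NOR L = L
u2 = u1 NOR I3 = L NOR H = L
u4 = I3 NAND u1 = H NAND L = H
u6 = NOT I0 = NOT H = L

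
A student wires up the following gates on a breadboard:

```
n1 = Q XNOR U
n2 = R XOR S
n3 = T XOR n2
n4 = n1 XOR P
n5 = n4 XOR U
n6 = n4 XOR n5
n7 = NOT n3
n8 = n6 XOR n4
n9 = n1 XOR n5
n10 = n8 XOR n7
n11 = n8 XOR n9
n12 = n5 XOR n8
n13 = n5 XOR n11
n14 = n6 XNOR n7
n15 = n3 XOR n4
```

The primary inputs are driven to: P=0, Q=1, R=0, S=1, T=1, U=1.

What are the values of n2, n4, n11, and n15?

n2 = 1, n4 = 1, n11 = 1, n15 = 1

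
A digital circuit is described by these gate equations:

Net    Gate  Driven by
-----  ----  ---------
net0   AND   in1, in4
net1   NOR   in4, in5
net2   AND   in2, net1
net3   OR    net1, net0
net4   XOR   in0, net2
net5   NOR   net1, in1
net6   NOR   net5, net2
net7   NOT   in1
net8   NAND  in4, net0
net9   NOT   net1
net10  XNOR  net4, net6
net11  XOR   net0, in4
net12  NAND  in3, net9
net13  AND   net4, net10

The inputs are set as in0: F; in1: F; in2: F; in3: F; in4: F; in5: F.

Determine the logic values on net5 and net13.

net5 = F  net13 = F

net1 = in4 NOR in5 = F NOR F = T
net2 = in2 AND net1 = F AND T = F
net4 = in0 XOR net2 = F XOR F = F
net5 = net1 NOR in1 = T NOR F = F
net6 = net5 NOR net2 = F NOR F = T
net10 = net4 XNOR net6 = F XNOR T = F
net13 = net4 AND net10 = F AND F = F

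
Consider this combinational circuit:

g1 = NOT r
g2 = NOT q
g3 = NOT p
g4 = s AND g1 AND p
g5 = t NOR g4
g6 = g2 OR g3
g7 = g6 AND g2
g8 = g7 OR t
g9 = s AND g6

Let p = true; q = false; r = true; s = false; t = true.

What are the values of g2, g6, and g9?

g2 = true, g6 = true, g9 = false

g2 = NOT q = NOT false = true
g3 = NOT p = NOT true = false
g6 = g2 OR g3 = true OR false = true
g9 = s AND g6 = false AND true = false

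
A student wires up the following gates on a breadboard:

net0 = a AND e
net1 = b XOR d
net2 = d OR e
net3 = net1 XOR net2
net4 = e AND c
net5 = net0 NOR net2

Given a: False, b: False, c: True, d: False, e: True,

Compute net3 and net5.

net0 = a AND e = False AND True = False
net1 = b XOR d = False XOR False = False
net2 = d OR e = False OR True = True
net3 = net1 XOR net2 = False XOR True = True
net5 = net0 NOR net2 = False NOR True = False

net3 = True, net5 = False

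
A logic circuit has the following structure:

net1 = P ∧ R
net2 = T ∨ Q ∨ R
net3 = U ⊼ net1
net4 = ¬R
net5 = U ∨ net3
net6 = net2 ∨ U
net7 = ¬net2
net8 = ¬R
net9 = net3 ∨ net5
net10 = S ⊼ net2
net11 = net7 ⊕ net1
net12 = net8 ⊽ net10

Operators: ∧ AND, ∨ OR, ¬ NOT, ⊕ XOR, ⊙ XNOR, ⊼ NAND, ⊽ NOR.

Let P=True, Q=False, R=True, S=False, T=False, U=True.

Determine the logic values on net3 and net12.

net1 = P AND R = True AND True = True
net2 = T OR Q OR R = False OR False OR True = True
net3 = U NAND net1 = True NAND True = False
net8 = NOT R = NOT True = False
net10 = S NAND net2 = False NAND True = True
net12 = net8 NOR net10 = False NOR True = False

net3 = False; net12 = False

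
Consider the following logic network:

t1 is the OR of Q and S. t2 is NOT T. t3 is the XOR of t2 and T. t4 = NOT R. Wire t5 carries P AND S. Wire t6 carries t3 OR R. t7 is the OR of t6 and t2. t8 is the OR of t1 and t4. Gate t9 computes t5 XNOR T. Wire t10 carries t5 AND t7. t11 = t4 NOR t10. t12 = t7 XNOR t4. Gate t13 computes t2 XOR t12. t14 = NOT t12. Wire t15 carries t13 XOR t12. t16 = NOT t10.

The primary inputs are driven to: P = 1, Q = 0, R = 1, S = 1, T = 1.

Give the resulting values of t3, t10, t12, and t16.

t3 = 1, t10 = 1, t12 = 0, t16 = 0

t2 = NOT T = NOT 1 = 0
t3 = t2 XOR T = 0 XOR 1 = 1
t4 = NOT R = NOT 1 = 0
t5 = P AND S = 1 AND 1 = 1
t6 = t3 OR R = 1 OR 1 = 1
t7 = t6 OR t2 = 1 OR 0 = 1
t10 = t5 AND t7 = 1 AND 1 = 1
t12 = t7 XNOR t4 = 1 XNOR 0 = 0
t16 = NOT t10 = NOT 1 = 0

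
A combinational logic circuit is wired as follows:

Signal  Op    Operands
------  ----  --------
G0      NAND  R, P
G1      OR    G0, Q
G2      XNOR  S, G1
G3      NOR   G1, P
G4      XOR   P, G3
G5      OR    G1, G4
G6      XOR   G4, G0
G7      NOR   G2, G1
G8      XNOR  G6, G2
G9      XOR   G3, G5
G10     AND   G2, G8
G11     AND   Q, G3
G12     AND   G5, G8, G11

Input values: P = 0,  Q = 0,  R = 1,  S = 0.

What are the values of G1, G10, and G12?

G1 = 1, G10 = 0, G12 = 0

G0 = R NAND P = 1 NAND 0 = 1
G1 = G0 OR Q = 1 OR 0 = 1
G2 = S XNOR G1 = 0 XNOR 1 = 0
G3 = G1 NOR P = 1 NOR 0 = 0
G4 = P XOR G3 = 0 XOR 0 = 0
G5 = G1 OR G4 = 1 OR 0 = 1
G6 = G4 XOR G0 = 0 XOR 1 = 1
G8 = G6 XNOR G2 = 1 XNOR 0 = 0
G10 = G2 AND G8 = 0 AND 0 = 0
G11 = Q AND G3 = 0 AND 0 = 0
G12 = G5 AND G8 AND G11 = 1 AND 0 AND 0 = 0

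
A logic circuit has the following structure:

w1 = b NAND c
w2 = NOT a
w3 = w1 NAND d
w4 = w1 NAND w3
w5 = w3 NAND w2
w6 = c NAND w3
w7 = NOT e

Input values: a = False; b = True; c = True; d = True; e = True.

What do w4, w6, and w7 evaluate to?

w4 = True; w6 = False; w7 = False

w1 = b NAND c = True NAND True = False
w3 = w1 NAND d = False NAND True = True
w4 = w1 NAND w3 = False NAND True = True
w6 = c NAND w3 = True NAND True = False
w7 = NOT e = NOT True = False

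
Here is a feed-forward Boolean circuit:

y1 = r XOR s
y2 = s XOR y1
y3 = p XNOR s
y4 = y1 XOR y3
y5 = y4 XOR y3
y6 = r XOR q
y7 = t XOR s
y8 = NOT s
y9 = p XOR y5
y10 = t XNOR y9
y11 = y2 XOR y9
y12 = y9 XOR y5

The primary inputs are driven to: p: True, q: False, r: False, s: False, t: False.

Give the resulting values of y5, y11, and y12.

y1 = r XOR s = False XOR False = False
y2 = s XOR y1 = False XOR False = False
y3 = p XNOR s = True XNOR False = False
y4 = y1 XOR y3 = False XOR False = False
y5 = y4 XOR y3 = False XOR False = False
y9 = p XOR y5 = True XOR False = True
y11 = y2 XOR y9 = False XOR True = True
y12 = y9 XOR y5 = True XOR False = True

y5 = False, y11 = True, y12 = True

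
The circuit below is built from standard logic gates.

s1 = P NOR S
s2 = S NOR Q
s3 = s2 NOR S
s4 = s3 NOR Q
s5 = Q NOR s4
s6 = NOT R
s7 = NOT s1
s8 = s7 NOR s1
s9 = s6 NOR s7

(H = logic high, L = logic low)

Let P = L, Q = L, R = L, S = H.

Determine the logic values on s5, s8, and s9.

s5 = L, s8 = L, s9 = L

s1 = P NOR S = L NOR H = L
s2 = S NOR Q = H NOR L = L
s3 = s2 NOR S = L NOR H = L
s4 = s3 NOR Q = L NOR L = H
s5 = Q NOR s4 = L NOR H = L
s6 = NOT R = NOT L = H
s7 = NOT s1 = NOT L = H
s8 = s7 NOR s1 = H NOR L = L
s9 = s6 NOR s7 = H NOR H = L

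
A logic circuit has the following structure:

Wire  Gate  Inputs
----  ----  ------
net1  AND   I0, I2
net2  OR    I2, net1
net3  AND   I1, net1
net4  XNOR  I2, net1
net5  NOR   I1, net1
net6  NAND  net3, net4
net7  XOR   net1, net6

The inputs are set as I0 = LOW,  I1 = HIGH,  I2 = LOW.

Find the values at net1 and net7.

net1 = LOW, net7 = HIGH

net1 = I0 AND I2 = LOW AND LOW = LOW
net3 = I1 AND net1 = HIGH AND LOW = LOW
net4 = I2 XNOR net1 = LOW XNOR LOW = HIGH
net6 = net3 NAND net4 = LOW NAND HIGH = HIGH
net7 = net1 XOR net6 = LOW XOR HIGH = HIGH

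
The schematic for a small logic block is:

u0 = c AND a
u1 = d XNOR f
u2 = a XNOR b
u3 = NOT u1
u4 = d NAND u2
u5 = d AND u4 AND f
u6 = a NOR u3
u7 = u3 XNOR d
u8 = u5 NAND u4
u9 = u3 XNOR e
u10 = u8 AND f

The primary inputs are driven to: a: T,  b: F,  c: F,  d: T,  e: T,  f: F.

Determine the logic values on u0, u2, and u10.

u0 = F, u2 = F, u10 = F

u0 = c AND a = F AND T = F
u2 = a XNOR b = T XNOR F = F
u4 = d NAND u2 = T NAND F = T
u5 = d AND u4 AND f = T AND T AND F = F
u8 = u5 NAND u4 = F NAND T = T
u10 = u8 AND f = T AND F = F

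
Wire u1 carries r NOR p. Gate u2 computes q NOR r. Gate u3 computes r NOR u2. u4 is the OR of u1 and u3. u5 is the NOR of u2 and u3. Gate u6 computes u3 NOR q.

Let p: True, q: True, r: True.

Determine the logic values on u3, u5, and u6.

u2 = q NOR r = True NOR True = False
u3 = r NOR u2 = True NOR False = False
u5 = u2 NOR u3 = False NOR False = True
u6 = u3 NOR q = False NOR True = False

u3 = False; u5 = True; u6 = False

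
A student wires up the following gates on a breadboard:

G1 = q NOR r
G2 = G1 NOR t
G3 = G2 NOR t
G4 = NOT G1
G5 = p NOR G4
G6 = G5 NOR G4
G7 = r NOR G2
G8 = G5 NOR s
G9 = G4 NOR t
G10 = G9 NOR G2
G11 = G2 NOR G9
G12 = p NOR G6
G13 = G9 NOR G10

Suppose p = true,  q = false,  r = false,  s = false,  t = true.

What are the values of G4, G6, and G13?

G4 = false, G6 = true, G13 = false

G1 = q NOR r = false NOR false = true
G2 = G1 NOR t = true NOR true = false
G4 = NOT G1 = NOT true = false
G5 = p NOR G4 = true NOR false = false
G6 = G5 NOR G4 = false NOR false = true
G9 = G4 NOR t = false NOR true = false
G10 = G9 NOR G2 = false NOR false = true
G13 = G9 NOR G10 = false NOR true = false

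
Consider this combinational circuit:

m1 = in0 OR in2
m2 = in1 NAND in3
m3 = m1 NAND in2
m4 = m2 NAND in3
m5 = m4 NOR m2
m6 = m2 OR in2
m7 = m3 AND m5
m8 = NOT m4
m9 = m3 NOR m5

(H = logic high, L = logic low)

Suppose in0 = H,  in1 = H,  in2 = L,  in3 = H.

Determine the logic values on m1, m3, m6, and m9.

m1 = in0 OR in2 = H OR L = H
m2 = in1 NAND in3 = H NAND H = L
m3 = m1 NAND in2 = H NAND L = H
m4 = m2 NAND in3 = L NAND H = H
m5 = m4 NOR m2 = H NOR L = L
m6 = m2 OR in2 = L OR L = L
m9 = m3 NOR m5 = H NOR L = L

m1 = H; m3 = H; m6 = L; m9 = L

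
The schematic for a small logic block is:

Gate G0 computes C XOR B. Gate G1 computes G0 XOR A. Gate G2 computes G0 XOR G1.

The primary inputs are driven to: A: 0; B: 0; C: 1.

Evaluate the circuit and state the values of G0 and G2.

G0 = 1, G2 = 0

G0 = C XOR B = 1 XOR 0 = 1
G1 = G0 XOR A = 1 XOR 0 = 1
G2 = G0 XOR G1 = 1 XOR 1 = 0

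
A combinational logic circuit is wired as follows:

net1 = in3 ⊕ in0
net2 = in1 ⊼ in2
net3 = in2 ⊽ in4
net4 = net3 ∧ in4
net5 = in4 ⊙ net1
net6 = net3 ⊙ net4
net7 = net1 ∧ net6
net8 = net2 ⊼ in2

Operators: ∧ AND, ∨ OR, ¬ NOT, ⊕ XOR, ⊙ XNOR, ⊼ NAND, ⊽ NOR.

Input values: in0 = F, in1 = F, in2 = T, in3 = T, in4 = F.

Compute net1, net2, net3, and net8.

net1 = in3 XOR in0 = T XOR F = T
net2 = in1 NAND in2 = F NAND T = T
net3 = in2 NOR in4 = T NOR F = F
net8 = net2 NAND in2 = T NAND T = F

net1 = T  net2 = T  net3 = F  net8 = F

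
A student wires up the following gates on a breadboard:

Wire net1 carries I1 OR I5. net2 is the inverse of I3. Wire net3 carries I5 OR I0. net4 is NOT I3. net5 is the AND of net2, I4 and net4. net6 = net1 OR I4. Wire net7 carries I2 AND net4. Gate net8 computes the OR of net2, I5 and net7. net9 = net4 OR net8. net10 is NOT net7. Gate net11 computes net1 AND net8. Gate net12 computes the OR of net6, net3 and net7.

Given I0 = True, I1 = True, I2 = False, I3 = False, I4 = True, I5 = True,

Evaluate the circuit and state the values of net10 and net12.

net10 = True  net12 = True

net1 = I1 OR I5 = True OR True = True
net3 = I5 OR I0 = True OR True = True
net4 = NOT I3 = NOT False = True
net6 = net1 OR I4 = True OR True = True
net7 = I2 AND net4 = False AND True = False
net10 = NOT net7 = NOT False = True
net12 = net6 OR net3 OR net7 = True OR True OR False = True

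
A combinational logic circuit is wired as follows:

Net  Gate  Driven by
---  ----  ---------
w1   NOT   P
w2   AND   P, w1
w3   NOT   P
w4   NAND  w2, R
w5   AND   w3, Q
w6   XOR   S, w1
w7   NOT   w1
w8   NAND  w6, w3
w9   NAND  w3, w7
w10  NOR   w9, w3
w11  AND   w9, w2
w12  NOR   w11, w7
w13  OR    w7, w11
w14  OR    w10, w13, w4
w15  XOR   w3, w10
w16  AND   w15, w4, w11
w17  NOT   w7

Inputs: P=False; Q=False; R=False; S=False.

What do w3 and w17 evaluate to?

w3 = True, w17 = True

w1 = NOT P = NOT False = True
w3 = NOT P = NOT False = True
w7 = NOT w1 = NOT True = False
w17 = NOT w7 = NOT False = True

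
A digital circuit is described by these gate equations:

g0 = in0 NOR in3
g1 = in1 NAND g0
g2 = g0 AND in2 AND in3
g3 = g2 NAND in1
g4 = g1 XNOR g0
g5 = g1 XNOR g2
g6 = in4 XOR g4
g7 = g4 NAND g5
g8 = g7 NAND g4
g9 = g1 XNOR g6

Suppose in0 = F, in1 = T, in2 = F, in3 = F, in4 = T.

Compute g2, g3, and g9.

g2 = F, g3 = T, g9 = F

g0 = in0 NOR in3 = F NOR F = T
g1 = in1 NAND g0 = T NAND T = F
g2 = g0 AND in2 AND in3 = T AND F AND F = F
g3 = g2 NAND in1 = F NAND T = T
g4 = g1 XNOR g0 = F XNOR T = F
g6 = in4 XOR g4 = T XOR F = T
g9 = g1 XNOR g6 = F XNOR T = F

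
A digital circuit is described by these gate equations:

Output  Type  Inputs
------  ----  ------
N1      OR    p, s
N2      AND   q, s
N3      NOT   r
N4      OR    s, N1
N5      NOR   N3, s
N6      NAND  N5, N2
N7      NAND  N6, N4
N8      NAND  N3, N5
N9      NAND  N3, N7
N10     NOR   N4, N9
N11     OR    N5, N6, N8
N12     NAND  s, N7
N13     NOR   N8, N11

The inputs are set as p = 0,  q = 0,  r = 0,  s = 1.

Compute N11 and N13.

N2 = q AND s = 0 AND 1 = 0
N3 = NOT r = NOT 0 = 1
N5 = N3 NOR s = 1 NOR 1 = 0
N6 = N5 NAND N2 = 0 NAND 0 = 1
N8 = N3 NAND N5 = 1 NAND 0 = 1
N11 = N5 OR N6 OR N8 = 0 OR 1 OR 1 = 1
N13 = N8 NOR N11 = 1 NOR 1 = 0

N11 = 1  N13 = 0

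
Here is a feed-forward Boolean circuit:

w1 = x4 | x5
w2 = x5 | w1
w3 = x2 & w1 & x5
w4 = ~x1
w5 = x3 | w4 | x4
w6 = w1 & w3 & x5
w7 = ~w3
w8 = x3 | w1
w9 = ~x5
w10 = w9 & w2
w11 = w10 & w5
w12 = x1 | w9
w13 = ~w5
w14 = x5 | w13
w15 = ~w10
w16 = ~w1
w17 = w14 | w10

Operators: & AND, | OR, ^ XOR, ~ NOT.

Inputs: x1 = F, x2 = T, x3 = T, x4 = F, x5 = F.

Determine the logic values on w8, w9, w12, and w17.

w1 = x4 OR x5 = F OR F = F
w2 = x5 OR w1 = F OR F = F
w4 = NOT x1 = NOT F = T
w5 = x3 OR w4 OR x4 = T OR T OR F = T
w8 = x3 OR w1 = T OR F = T
w9 = NOT x5 = NOT F = T
w10 = w9 AND w2 = T AND F = F
w12 = x1 OR w9 = F OR T = T
w13 = NOT w5 = NOT T = F
w14 = x5 OR w13 = F OR F = F
w17 = w14 OR w10 = F OR F = F

w8 = T, w9 = T, w12 = T, w17 = F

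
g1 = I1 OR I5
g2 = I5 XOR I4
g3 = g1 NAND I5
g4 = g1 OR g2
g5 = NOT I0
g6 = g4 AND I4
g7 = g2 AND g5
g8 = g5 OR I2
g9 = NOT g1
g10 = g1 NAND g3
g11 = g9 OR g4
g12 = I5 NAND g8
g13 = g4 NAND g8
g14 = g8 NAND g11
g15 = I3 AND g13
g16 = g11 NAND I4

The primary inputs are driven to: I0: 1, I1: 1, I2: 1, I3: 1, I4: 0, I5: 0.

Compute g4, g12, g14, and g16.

g4 = 1; g12 = 1; g14 = 0; g16 = 1

g1 = I1 OR I5 = 1 OR 0 = 1
g2 = I5 XOR I4 = 0 XOR 0 = 0
g4 = g1 OR g2 = 1 OR 0 = 1
g5 = NOT I0 = NOT 1 = 0
g8 = g5 OR I2 = 0 OR 1 = 1
g9 = NOT g1 = NOT 1 = 0
g11 = g9 OR g4 = 0 OR 1 = 1
g12 = I5 NAND g8 = 0 NAND 1 = 1
g14 = g8 NAND g11 = 1 NAND 1 = 0
g16 = g11 NAND I4 = 1 NAND 0 = 1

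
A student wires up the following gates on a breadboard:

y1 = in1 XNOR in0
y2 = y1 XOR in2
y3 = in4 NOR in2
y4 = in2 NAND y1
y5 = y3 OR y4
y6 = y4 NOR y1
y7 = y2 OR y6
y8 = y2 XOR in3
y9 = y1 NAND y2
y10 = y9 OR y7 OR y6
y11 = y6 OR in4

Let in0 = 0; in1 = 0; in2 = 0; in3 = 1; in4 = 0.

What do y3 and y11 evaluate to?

y1 = in1 XNOR in0 = 0 XNOR 0 = 1
y3 = in4 NOR in2 = 0 NOR 0 = 1
y4 = in2 NAND y1 = 0 NAND 1 = 1
y6 = y4 NOR y1 = 1 NOR 1 = 0
y11 = y6 OR in4 = 0 OR 0 = 0

y3 = 1  y11 = 0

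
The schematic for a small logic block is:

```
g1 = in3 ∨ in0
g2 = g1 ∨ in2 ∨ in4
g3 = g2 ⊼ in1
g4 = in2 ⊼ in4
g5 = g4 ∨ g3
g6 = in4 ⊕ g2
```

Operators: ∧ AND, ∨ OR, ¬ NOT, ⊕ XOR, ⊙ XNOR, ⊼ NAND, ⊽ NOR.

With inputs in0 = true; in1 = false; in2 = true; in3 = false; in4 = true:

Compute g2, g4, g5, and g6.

g2 = true; g4 = false; g5 = true; g6 = false

g1 = in3 OR in0 = false OR true = true
g2 = g1 OR in2 OR in4 = true OR true OR true = true
g3 = g2 NAND in1 = true NAND false = true
g4 = in2 NAND in4 = true NAND true = false
g5 = g4 OR g3 = false OR true = true
g6 = in4 XOR g2 = true XOR true = false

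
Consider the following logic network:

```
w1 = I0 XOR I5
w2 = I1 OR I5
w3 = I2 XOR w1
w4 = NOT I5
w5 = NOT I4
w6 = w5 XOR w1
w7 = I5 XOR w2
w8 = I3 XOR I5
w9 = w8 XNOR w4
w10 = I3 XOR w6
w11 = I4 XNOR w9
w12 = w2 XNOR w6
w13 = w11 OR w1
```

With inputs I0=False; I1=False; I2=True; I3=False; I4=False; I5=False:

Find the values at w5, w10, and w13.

w5 = True, w10 = True, w13 = True

w1 = I0 XOR I5 = False XOR False = False
w4 = NOT I5 = NOT False = True
w5 = NOT I4 = NOT False = True
w6 = w5 XOR w1 = True XOR False = True
w8 = I3 XOR I5 = False XOR False = False
w9 = w8 XNOR w4 = False XNOR True = False
w10 = I3 XOR w6 = False XOR True = True
w11 = I4 XNOR w9 = False XNOR False = True
w13 = w11 OR w1 = True OR False = True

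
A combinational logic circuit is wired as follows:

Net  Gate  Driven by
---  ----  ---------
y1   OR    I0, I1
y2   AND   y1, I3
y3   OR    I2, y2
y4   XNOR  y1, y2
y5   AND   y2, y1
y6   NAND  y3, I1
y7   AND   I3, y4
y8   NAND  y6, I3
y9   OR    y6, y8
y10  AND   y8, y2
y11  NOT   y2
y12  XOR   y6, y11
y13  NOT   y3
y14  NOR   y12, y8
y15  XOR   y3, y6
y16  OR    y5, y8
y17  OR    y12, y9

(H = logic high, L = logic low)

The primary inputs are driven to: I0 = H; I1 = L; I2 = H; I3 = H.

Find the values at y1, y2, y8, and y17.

y1 = I0 OR I1 = H OR L = H
y2 = y1 AND I3 = H AND H = H
y3 = I2 OR y2 = H OR H = H
y6 = y3 NAND I1 = H NAND L = H
y8 = y6 NAND I3 = H NAND H = L
y9 = y6 OR y8 = H OR L = H
y11 = NOT y2 = NOT H = L
y12 = y6 XOR y11 = H XOR L = H
y17 = y12 OR y9 = H OR H = H

y1 = H, y2 = H, y8 = L, y17 = H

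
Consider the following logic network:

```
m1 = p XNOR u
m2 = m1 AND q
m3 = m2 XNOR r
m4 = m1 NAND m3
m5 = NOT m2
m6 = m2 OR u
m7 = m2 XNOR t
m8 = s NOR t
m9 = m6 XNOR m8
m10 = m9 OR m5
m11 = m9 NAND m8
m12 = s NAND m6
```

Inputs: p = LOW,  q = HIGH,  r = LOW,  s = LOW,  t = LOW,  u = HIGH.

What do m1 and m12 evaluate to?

m1 = p XNOR u = LOW XNOR HIGH = LOW
m2 = m1 AND q = LOW AND HIGH = LOW
m6 = m2 OR u = LOW OR HIGH = HIGH
m12 = s NAND m6 = LOW NAND HIGH = HIGH

m1 = LOW, m12 = HIGH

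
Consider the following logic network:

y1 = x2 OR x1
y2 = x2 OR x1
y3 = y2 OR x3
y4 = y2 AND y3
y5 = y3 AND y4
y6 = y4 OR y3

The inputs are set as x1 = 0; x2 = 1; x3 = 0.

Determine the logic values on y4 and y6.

y4 = 1; y6 = 1

y2 = x2 OR x1 = 1 OR 0 = 1
y3 = y2 OR x3 = 1 OR 0 = 1
y4 = y2 AND y3 = 1 AND 1 = 1
y6 = y4 OR y3 = 1 OR 1 = 1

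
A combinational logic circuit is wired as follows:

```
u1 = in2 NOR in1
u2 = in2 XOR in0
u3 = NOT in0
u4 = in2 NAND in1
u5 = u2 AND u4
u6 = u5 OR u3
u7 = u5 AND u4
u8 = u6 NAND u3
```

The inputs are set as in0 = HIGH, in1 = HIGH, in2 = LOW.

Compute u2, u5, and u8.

u2 = HIGH, u5 = HIGH, u8 = HIGH

u2 = in2 XOR in0 = LOW XOR HIGH = HIGH
u3 = NOT in0 = NOT HIGH = LOW
u4 = in2 NAND in1 = LOW NAND HIGH = HIGH
u5 = u2 AND u4 = HIGH AND HIGH = HIGH
u6 = u5 OR u3 = HIGH OR LOW = HIGH
u8 = u6 NAND u3 = HIGH NAND LOW = HIGH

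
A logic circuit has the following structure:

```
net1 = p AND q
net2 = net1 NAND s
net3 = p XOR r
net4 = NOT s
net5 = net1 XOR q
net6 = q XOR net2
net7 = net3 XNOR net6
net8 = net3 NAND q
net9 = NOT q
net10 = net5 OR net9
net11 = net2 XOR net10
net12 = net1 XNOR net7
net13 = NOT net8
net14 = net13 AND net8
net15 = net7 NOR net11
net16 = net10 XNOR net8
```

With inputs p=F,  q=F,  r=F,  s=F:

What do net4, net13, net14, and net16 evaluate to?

net4 = T, net13 = F, net14 = F, net16 = T

net1 = p AND q = F AND F = F
net3 = p XOR r = F XOR F = F
net4 = NOT s = NOT F = T
net5 = net1 XOR q = F XOR F = F
net8 = net3 NAND q = F NAND F = T
net9 = NOT q = NOT F = T
net10 = net5 OR net9 = F OR T = T
net13 = NOT net8 = NOT T = F
net14 = net13 AND net8 = F AND T = F
net16 = net10 XNOR net8 = T XNOR T = T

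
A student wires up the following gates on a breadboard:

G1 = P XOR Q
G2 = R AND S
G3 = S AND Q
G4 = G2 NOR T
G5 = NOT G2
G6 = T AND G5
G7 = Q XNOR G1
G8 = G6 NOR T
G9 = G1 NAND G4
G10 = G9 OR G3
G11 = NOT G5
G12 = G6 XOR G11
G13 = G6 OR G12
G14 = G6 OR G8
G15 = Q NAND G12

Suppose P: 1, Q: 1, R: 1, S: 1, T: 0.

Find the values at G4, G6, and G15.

G4 = 0, G6 = 0, G15 = 0

G2 = R AND S = 1 AND 1 = 1
G4 = G2 NOR T = 1 NOR 0 = 0
G5 = NOT G2 = NOT 1 = 0
G6 = T AND G5 = 0 AND 0 = 0
G11 = NOT G5 = NOT 0 = 1
G12 = G6 XOR G11 = 0 XOR 1 = 1
G15 = Q NAND G12 = 1 NAND 1 = 0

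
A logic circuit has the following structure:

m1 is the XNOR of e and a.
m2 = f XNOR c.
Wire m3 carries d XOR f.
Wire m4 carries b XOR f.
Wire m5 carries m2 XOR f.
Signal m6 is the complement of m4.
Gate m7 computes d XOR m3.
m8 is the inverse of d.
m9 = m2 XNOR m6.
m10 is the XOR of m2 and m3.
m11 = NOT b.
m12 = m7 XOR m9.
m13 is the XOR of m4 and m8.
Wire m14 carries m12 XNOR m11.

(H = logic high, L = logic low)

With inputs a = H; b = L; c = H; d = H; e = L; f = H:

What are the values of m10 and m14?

m2 = f XNOR c = H XNOR H = H
m3 = d XOR f = H XOR H = L
m4 = b XOR f = L XOR H = H
m6 = NOT m4 = NOT H = L
m7 = d XOR m3 = H XOR L = H
m9 = m2 XNOR m6 = H XNOR L = L
m10 = m2 XOR m3 = H XOR L = H
m11 = NOT b = NOT L = H
m12 = m7 XOR m9 = H XOR L = H
m14 = m12 XNOR m11 = H XNOR H = H

m10 = H, m14 = H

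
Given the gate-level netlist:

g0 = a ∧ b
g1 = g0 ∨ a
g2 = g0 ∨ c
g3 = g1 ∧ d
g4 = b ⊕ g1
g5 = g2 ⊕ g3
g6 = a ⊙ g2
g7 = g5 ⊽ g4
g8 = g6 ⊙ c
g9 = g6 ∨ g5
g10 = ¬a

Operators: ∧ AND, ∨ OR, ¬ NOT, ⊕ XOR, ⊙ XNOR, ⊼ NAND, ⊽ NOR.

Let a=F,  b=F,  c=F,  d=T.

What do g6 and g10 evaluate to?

g6 = T  g10 = T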